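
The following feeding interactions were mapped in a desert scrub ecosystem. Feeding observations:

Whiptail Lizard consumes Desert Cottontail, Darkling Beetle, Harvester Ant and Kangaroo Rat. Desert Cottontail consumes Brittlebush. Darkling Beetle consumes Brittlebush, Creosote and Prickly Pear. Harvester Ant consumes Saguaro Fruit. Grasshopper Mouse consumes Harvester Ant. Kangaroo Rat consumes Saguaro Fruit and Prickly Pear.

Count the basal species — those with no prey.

4

Basal species (no prey listed): Brittlebush, Creosote, Prickly Pear, Saguaro Fruit.
Count: 4.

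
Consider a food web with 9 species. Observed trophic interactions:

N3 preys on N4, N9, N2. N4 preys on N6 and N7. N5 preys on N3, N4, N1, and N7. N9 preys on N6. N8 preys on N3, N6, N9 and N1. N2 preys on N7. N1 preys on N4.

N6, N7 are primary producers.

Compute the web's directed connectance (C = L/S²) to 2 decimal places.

C = 0.20

The web has S = 9 species and L = 16 feeding links.
C = L / S² = 16 / 81 = 0.1975 ≈ 0.20.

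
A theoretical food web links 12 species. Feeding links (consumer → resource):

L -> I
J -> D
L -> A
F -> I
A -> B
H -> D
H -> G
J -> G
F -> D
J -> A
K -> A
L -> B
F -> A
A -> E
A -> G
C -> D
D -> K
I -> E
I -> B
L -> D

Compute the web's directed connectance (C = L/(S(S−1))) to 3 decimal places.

C = 0.152

The web has S = 12 species and L = 20 feeding links.
C = L / (S(S−1)) = 20 / 132 = 0.1515 ≈ 0.152.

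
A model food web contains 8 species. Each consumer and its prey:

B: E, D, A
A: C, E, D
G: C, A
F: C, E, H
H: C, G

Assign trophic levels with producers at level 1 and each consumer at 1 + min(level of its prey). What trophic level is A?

C is a producer → level 1.
A eats C → level 2.

Trophic level 2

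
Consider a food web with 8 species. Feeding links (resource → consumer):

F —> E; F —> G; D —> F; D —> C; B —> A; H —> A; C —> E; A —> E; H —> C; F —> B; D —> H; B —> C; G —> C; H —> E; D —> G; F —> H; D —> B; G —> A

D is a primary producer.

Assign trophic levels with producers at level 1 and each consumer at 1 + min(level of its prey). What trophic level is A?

Trophic level 3

D is a producer → level 1.
B eats D → level 2.
A eats B → level 3.
No prey of A is below level 2, so 3 is the minimum.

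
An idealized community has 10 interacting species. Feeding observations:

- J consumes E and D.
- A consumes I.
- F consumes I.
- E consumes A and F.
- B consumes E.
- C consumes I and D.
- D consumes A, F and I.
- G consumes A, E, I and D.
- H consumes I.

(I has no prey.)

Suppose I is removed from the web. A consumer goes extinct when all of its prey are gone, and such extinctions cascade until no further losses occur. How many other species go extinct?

Remove I.
Round 1: F (all prey gone), H (all prey gone), A (all prey gone) → extinct.
Round 2: E (all prey gone), D (all prey gone) → extinct.
Round 3: C (all prey gone), J (all prey gone), G (all prey gone), B (all prey gone) → extinct.
No further losses. Total secondary extinctions: 9.

9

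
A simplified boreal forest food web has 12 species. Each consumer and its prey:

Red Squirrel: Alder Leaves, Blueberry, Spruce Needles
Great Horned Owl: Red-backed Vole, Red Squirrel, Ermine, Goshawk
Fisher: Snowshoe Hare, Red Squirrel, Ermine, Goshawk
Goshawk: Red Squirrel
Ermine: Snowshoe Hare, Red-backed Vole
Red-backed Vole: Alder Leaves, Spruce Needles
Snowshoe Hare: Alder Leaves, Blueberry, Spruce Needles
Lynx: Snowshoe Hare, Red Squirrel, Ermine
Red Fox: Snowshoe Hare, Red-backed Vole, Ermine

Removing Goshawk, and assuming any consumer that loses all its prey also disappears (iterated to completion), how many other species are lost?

Remove Goshawk.
Every predator of it retains at least one other prey: Fisher still has Snowshoe Hare, Red Squirrel, Ermine; Great Horned Owl still has Red-backed Vole, Red Squirrel, Ermine.
No consumer loses all prey, so no secondary extinctions occur.

0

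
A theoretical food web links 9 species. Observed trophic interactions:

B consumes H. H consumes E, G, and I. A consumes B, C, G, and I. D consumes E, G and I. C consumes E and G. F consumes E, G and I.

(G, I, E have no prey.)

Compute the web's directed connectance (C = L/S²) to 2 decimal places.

The web has S = 9 species and L = 16 feeding links.
C = L / S² = 16 / 81 = 0.1975 ≈ 0.20.

C = 0.20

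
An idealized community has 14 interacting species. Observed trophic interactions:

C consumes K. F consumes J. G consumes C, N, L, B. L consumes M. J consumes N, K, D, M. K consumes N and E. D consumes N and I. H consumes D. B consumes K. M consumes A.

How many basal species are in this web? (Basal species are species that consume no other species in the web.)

4

Basal species (no prey listed): I, A, E, N.
Count: 4.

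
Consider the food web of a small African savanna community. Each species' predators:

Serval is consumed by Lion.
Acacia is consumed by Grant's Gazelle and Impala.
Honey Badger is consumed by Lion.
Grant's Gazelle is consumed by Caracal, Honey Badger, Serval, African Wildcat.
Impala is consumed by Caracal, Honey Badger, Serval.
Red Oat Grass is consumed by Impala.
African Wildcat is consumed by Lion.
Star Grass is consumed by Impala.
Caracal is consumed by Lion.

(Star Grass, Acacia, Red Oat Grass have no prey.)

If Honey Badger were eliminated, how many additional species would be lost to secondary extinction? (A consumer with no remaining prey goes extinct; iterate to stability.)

Remove Honey Badger.
Every predator of it retains at least one other prey: Lion still has Serval, Caracal, African Wildcat.
No consumer loses all prey, so no secondary extinctions occur.

0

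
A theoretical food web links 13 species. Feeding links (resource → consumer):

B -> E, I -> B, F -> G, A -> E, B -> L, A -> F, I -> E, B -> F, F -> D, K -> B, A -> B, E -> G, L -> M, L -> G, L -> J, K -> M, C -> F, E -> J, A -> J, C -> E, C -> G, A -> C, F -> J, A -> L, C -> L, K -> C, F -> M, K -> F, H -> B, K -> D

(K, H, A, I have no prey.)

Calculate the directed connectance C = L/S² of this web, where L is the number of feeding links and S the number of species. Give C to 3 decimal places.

C = 0.178

The web has S = 13 species and L = 30 feeding links.
C = L / S² = 30 / 169 = 0.1775 ≈ 0.178.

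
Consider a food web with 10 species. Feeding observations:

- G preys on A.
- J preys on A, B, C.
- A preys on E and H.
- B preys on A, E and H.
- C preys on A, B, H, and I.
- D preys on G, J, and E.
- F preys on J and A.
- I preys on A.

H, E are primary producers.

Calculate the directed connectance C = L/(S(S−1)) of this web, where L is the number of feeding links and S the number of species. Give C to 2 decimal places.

The web has S = 10 species and L = 19 feeding links.
C = L / (S(S−1)) = 19 / 90 = 0.2111 ≈ 0.21.

C = 0.21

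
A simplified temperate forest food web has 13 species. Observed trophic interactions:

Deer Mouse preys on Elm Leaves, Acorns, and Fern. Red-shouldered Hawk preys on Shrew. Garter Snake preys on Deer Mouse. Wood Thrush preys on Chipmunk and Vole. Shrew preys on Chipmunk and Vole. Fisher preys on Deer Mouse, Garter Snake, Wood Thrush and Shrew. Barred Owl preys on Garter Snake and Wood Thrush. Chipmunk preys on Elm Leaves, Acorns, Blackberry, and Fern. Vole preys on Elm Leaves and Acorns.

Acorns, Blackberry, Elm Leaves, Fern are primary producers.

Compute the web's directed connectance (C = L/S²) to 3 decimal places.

C = 0.124

The web has S = 13 species and L = 21 feeding links.
C = L / S² = 21 / 169 = 0.1243 ≈ 0.124.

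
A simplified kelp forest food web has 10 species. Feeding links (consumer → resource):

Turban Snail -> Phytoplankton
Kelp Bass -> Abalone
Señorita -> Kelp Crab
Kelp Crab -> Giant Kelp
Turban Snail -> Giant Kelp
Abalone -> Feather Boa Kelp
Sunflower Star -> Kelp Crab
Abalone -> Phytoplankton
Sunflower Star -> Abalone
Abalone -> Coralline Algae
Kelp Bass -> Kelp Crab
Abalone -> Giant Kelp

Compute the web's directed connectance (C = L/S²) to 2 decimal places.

The web has S = 10 species and L = 12 feeding links.
C = L / S² = 12 / 100 = 0.1200 ≈ 0.12.

C = 0.12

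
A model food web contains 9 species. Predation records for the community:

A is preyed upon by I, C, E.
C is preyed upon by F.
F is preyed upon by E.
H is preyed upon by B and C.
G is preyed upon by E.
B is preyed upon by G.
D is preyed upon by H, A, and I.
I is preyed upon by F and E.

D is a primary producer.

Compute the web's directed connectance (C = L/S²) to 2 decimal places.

The web has S = 9 species and L = 14 feeding links.
C = L / S² = 14 / 81 = 0.1728 ≈ 0.17.

C = 0.17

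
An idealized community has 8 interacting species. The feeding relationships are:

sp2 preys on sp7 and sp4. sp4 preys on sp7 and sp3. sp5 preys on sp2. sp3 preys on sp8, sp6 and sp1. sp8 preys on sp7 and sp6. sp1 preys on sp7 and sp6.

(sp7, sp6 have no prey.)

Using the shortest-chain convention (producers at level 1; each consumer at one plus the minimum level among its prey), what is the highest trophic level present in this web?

3

Producers (level 1): sp7, sp6.
Following each consumer down to its lowest-level prey: sp7 → sp2 → sp5 (levels 1 through 3).
All prey of sp5 (sp2 2) are at level 2 or above, so sp5 is at level 1 + 2 = 3.
Every consumer has at least one prey at level 2 or below, so none exceeds level 3.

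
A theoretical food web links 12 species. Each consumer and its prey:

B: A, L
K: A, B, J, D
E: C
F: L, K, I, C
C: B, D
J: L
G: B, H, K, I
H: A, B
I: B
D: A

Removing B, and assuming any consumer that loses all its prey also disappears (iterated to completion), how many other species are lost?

Remove B.
Round 1: I (all prey gone) → extinct.
No further losses. Total secondary extinctions: 1.

1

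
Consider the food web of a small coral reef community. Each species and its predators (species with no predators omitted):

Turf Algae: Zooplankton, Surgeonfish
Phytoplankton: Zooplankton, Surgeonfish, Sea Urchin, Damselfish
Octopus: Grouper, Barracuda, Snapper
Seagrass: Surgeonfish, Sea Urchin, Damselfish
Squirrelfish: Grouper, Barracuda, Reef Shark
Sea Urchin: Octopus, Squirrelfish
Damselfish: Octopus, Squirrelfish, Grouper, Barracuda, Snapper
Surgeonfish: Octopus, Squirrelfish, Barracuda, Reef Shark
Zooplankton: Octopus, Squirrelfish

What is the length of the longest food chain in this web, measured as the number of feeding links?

3 links

One longest chain: Turf Algae → Zooplankton → Squirrelfish → Grouper.
It has 4 species and 3 links.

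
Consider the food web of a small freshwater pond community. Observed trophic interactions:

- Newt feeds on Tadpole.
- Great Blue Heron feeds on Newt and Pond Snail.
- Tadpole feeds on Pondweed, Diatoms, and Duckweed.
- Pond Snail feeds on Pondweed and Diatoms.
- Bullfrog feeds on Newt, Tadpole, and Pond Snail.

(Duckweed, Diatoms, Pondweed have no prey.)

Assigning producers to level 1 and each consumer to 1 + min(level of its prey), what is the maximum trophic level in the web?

3

Producers (level 1): Duckweed, Diatoms, Pondweed.
Following each consumer down to its lowest-level prey: Duckweed → Tadpole → Bullfrog (levels 1 through 3).
All prey of Bullfrog (Tadpole 2, Pond Snail 2, Newt 3) are at level 2 or above, so Bullfrog is at level 1 + 2 = 3.
Every consumer has at least one prey at level 2 or below, so none exceeds level 3.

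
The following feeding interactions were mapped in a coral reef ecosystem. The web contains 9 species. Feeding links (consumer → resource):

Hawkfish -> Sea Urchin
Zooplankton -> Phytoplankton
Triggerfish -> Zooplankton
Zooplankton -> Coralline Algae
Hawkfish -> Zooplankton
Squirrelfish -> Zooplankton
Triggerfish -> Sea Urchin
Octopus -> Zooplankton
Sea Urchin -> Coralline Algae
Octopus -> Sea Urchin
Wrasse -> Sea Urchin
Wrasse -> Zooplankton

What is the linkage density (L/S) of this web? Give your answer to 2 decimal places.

L/S = 1.33

There are L = 12 links among S = 9 species.
L/S = 12/9 = 1.3333 ≈ 1.33.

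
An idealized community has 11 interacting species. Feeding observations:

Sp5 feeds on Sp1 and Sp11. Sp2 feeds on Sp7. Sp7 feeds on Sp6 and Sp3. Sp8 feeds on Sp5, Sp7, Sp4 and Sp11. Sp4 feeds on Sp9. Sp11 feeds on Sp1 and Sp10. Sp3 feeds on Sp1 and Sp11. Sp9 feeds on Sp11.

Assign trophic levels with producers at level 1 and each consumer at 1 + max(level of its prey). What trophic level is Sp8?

Trophic level 5

Sp10 is a producer → level 1.
Sp11 eats Sp10 (level 1); other prey at levels: Sp1 1 → level 2.
Sp9 eats Sp11 → level 3.
Sp4 eats Sp9 → level 4.
Sp8 eats Sp4 (level 4); other prey at levels: Sp11 2, Sp5 3, Sp7 4 → level 5.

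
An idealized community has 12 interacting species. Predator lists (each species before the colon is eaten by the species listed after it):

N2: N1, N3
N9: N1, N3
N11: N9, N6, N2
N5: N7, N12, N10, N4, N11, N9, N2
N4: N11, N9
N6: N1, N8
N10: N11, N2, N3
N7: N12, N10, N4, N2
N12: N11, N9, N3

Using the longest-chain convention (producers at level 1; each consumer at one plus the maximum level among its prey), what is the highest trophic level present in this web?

Producers (level 1): N5.
N5 → N7 → N12 → N11 → N6 → N8 gives N8 level 6.
No species has a prey at level 6, so no species reaches level 7.

6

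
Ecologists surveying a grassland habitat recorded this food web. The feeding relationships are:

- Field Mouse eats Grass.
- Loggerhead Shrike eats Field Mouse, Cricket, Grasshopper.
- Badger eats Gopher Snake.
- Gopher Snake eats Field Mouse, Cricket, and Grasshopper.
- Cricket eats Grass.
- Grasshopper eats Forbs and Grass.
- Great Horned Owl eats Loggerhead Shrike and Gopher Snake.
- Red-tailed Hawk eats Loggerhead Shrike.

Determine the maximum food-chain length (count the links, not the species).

3 links

One longest chain: Grass → Field Mouse → Loggerhead Shrike → Great Horned Owl.
It has 4 species and 3 links.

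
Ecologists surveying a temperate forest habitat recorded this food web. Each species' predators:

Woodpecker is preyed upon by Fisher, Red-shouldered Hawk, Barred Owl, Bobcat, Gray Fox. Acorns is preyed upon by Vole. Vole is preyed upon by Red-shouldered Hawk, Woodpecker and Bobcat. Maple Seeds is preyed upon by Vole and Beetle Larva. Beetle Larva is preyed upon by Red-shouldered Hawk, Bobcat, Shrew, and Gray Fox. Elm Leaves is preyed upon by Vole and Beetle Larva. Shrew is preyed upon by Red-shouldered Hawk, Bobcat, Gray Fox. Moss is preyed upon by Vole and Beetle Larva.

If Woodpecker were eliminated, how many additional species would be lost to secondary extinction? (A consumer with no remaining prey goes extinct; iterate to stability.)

Remove Woodpecker.
Round 1: Barred Owl (all prey gone), Fisher (all prey gone) → extinct.
No further losses. Total secondary extinctions: 2.

2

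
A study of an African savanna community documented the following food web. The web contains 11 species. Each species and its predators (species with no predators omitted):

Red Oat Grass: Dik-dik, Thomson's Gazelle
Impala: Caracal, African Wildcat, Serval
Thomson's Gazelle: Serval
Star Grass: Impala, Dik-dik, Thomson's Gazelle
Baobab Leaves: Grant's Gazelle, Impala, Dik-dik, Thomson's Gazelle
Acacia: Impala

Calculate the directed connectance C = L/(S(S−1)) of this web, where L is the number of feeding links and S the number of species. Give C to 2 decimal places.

The web has S = 11 species and L = 14 feeding links.
C = L / (S(S−1)) = 14 / 110 = 0.1273 ≈ 0.13.

C = 0.13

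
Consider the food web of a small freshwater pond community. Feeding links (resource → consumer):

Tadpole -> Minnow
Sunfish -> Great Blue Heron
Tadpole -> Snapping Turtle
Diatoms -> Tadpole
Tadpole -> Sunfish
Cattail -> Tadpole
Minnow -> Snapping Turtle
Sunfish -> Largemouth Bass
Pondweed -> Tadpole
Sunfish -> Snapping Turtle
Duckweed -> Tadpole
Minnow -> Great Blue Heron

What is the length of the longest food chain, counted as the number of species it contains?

One longest chain: Duckweed → Tadpole → Minnow → Snapping Turtle.
It has 4 species and 3 links.

4 species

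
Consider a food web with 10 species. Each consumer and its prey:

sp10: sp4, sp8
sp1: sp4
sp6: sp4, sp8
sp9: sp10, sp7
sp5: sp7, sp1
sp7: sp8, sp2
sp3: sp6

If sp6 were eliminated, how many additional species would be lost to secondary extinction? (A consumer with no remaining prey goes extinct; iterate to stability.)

1

Remove sp6.
Round 1: sp3 (all prey gone) → extinct.
No further losses. Total secondary extinctions: 1.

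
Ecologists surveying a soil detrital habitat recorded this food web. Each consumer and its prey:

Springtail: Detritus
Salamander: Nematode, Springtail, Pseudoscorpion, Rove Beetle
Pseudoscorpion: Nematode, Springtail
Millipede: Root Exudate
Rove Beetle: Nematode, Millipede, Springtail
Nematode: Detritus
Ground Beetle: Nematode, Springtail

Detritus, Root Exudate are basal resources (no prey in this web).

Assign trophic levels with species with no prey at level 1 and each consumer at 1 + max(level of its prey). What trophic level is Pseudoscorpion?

Detritus has no prey (basal) → level 1.
Nematode eats Detritus → level 2.
Pseudoscorpion eats Nematode (level 2); other prey at levels: Springtail 2 → level 3.

Trophic level 3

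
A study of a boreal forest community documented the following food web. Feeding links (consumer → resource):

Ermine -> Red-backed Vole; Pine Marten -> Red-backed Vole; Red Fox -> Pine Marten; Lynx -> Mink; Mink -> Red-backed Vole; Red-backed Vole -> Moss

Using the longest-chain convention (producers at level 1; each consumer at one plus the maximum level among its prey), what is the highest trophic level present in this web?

4

Producers (level 1): Moss.
Moss → Red-backed Vole → Pine Marten → Red Fox gives Red Fox level 4.
No species has a prey at level 4, so no species reaches level 5.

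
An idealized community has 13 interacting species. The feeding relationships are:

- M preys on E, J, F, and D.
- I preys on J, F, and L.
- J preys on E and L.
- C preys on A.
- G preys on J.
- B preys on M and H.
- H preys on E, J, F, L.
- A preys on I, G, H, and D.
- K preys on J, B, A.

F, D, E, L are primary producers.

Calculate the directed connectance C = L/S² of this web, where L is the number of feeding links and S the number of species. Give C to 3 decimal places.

C = 0.142

The web has S = 13 species and L = 24 feeding links.
C = L / S² = 24 / 169 = 0.1420 ≈ 0.142.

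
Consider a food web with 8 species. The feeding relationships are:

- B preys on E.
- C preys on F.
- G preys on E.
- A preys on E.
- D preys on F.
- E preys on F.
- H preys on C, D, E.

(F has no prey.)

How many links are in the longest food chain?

One longest chain: F → C → H.
It has 3 species and 2 links.

2 links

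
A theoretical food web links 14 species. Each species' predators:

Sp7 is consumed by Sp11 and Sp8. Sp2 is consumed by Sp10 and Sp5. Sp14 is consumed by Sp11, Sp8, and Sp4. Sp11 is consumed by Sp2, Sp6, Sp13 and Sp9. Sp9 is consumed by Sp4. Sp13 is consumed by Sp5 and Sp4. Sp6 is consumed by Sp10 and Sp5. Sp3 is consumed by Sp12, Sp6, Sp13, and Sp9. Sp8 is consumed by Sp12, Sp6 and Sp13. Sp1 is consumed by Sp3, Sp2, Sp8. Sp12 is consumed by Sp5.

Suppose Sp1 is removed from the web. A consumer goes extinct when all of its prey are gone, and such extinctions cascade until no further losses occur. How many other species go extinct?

Remove Sp1.
Round 1: Sp3 (all prey gone) → extinct.
No further losses. Total secondary extinctions: 1.

1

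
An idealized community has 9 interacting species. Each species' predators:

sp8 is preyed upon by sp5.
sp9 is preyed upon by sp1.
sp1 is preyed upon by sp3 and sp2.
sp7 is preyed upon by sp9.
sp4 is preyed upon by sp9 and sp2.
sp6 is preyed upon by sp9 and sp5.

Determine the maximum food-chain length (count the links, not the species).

3 links

One longest chain: sp7 → sp9 → sp1 → sp3.
It has 4 species and 3 links.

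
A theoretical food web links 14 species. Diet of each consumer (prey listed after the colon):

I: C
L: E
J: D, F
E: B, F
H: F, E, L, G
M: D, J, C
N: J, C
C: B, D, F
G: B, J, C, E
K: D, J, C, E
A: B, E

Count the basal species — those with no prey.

Basal species (no prey listed): B, D, F.
Count: 3.

3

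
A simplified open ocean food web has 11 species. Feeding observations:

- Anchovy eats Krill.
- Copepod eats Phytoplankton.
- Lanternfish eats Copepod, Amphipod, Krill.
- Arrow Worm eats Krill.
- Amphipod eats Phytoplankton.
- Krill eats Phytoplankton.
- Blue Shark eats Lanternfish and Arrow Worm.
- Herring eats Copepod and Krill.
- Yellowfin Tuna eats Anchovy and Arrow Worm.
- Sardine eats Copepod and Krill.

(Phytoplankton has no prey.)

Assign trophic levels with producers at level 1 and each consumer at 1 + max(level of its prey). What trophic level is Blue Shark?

Trophic level 4

Phytoplankton is a producer → level 1.
Krill eats Phytoplankton → level 2.
Arrow Worm eats Krill → level 3.
Blue Shark eats Arrow Worm (level 3); other prey at levels: Lanternfish 3 → level 4.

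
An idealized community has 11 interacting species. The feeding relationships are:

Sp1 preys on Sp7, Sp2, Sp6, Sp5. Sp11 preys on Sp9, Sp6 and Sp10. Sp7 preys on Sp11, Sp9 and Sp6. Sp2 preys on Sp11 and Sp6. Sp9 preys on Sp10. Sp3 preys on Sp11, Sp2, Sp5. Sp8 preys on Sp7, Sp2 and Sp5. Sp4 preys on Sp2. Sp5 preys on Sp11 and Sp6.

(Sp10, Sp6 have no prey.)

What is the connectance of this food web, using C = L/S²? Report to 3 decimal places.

C = 0.182

The web has S = 11 species and L = 22 feeding links.
C = L / S² = 22 / 121 = 0.1818 ≈ 0.182.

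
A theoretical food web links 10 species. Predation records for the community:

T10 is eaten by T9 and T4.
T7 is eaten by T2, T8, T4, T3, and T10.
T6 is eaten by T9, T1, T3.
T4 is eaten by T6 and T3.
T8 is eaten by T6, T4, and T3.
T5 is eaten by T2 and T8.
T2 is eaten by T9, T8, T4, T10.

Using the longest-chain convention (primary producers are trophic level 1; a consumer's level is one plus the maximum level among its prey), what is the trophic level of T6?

T7 is a producer → level 1.
T2 eats T7 (level 1); other prey at levels: T5 1 → level 2.
T8 eats T2 (level 2); other prey at levels: T7 1, T5 1 → level 3.
T4 eats T8 (level 3); other prey at levels: T7 1, T2 2, T10 3 → level 4.
T6 eats T4 (level 4); other prey at levels: T8 3 → level 5.

Trophic level 5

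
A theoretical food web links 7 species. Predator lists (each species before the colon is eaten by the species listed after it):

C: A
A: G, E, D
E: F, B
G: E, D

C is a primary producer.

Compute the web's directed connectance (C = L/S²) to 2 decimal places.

The web has S = 7 species and L = 8 feeding links.
C = L / S² = 8 / 49 = 0.1633 ≈ 0.16.

C = 0.16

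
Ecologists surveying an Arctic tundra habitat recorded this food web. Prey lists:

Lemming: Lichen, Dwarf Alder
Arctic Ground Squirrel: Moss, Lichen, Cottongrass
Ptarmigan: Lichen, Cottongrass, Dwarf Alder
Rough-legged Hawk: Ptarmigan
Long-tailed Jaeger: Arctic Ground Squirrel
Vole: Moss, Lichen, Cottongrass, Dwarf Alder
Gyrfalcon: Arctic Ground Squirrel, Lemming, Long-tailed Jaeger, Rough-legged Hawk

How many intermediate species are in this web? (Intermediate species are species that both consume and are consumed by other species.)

Intermediate species (has both prey and predators): Ptarmigan, Arctic Ground Squirrel, Lemming, Long-tailed Jaeger, Rough-legged Hawk.
Count: 5.

5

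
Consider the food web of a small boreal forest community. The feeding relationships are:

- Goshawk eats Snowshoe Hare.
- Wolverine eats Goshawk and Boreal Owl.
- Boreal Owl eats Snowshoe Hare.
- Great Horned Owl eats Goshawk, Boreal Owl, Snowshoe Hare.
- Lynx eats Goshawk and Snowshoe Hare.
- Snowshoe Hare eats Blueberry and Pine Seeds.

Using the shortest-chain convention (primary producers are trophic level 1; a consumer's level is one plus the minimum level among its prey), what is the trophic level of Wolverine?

Blueberry is a producer → level 1.
Snowshoe Hare eats Blueberry → level 2.
Goshawk eats Snowshoe Hare → level 3.
Wolverine eats Goshawk → level 4.
No prey of Wolverine is below level 3, so 4 is the minimum.

Trophic level 4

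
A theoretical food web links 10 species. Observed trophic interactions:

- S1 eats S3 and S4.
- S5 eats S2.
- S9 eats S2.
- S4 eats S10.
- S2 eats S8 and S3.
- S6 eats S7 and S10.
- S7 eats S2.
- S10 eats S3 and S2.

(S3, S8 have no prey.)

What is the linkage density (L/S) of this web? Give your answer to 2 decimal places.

L/S = 1.20

There are L = 12 links among S = 10 species.
L/S = 12/10 = 1.2000 ≈ 1.20.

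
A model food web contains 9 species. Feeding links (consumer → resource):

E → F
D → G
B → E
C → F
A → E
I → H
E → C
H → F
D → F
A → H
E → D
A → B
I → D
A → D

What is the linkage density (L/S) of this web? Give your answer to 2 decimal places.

L/S = 1.56

There are L = 14 links among S = 9 species.
L/S = 14/9 = 1.5556 ≈ 1.56.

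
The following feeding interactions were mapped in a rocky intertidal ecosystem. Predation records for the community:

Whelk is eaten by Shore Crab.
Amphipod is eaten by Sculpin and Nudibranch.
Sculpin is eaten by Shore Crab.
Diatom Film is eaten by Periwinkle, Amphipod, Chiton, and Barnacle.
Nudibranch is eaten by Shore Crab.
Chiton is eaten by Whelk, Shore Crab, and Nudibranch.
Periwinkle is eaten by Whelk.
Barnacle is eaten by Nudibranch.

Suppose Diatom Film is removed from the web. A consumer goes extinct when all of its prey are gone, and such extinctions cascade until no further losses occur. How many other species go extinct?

Remove Diatom Film.
Round 1: Amphipod (all prey gone), Chiton (all prey gone), Periwinkle (all prey gone), Barnacle (all prey gone) → extinct.
Round 2: Sculpin (all prey gone), Whelk (all prey gone), Nudibranch (all prey gone) → extinct.
Round 3: Shore Crab (all prey gone) → extinct.
No further losses. Total secondary extinctions: 8.

8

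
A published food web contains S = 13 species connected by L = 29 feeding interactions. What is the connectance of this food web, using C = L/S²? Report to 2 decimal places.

C = 0.17

The web has S = 13 species and L = 29 feeding links.
C = L / S² = 29 / 169 = 0.1716 ≈ 0.17.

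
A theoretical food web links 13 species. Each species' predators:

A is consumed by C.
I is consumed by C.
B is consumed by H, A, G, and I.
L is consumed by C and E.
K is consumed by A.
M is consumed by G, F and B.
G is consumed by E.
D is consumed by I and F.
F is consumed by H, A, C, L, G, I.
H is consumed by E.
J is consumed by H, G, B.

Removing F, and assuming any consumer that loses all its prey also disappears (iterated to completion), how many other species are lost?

Remove F.
Round 1: L (all prey gone) → extinct.
No further losses. Total secondary extinctions: 1.

1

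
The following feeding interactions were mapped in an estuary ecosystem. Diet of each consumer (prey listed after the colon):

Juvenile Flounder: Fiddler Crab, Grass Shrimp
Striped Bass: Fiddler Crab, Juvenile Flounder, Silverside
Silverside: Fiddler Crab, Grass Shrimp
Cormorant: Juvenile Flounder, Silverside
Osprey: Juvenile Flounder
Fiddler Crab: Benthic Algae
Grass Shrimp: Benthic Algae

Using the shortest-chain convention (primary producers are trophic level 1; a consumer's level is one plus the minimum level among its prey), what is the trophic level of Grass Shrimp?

Trophic level 2

Benthic Algae is a producer → level 1.
Grass Shrimp eats Benthic Algae → level 2.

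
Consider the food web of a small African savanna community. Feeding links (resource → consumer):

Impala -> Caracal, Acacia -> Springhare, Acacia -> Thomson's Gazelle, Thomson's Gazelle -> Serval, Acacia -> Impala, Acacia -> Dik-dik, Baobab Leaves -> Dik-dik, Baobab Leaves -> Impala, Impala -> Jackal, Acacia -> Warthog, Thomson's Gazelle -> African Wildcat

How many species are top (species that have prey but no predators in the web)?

7

Top species (has prey, but nothing eats it): Springhare, Warthog, Dik-dik, Jackal, Caracal, African Wildcat, Serval.
Count: 7.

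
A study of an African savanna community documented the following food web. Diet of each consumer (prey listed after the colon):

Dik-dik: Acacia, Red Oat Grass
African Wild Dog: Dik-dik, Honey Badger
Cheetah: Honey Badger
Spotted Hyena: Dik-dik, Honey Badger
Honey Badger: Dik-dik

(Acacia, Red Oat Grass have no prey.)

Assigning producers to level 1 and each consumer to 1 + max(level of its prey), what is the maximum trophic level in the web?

Producers (level 1): Acacia, Red Oat Grass.
Acacia → Dik-dik → Honey Badger → Spotted Hyena gives Spotted Hyena level 4.
No species has a prey at level 4, so no species reaches level 5.

4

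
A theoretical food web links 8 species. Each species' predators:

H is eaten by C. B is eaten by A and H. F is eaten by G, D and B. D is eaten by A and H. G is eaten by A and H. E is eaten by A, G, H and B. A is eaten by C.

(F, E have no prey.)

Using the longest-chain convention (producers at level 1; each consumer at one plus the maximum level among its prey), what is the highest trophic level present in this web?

Producers (level 1): F, E.
F → B → A → C gives C level 4.
No species has a prey at level 4, so no species reaches level 5.

4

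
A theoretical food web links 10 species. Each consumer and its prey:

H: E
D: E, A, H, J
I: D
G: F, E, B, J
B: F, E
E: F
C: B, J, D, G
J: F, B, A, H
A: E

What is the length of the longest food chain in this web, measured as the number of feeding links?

5 links

One longest chain: F → E → B → J → D → C.
It has 6 species and 5 links.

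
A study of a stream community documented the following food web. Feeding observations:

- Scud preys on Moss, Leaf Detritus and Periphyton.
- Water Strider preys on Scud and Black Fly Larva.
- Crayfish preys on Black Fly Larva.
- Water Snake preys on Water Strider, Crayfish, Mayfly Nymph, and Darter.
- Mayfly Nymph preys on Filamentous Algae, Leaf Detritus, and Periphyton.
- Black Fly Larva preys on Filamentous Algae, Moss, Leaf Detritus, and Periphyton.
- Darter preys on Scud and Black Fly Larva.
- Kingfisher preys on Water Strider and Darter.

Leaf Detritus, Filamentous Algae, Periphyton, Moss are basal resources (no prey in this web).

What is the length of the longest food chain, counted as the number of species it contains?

One longest chain: Leaf Detritus → Scud → Water Strider → Kingfisher.
It has 4 species and 3 links.

4 species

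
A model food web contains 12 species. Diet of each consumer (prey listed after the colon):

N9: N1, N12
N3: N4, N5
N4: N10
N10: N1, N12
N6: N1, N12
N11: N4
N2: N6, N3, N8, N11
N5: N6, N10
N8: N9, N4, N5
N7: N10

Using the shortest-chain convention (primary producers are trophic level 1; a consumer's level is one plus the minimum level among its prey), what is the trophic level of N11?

N1 is a producer → level 1.
N10 eats N1 → level 2.
N4 eats N10 → level 3.
N11 eats N4 → level 4.
No prey of N11 is below level 3, so 4 is the minimum.

Trophic level 4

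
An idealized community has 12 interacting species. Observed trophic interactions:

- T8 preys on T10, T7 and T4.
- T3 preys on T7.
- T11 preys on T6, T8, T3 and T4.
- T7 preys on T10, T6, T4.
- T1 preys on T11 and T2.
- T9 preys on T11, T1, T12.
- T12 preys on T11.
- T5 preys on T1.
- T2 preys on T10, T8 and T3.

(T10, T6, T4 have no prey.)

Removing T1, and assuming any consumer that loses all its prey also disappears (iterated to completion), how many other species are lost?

Remove T1.
Round 1: T5 (all prey gone) → extinct.
No further losses. Total secondary extinctions: 1.

1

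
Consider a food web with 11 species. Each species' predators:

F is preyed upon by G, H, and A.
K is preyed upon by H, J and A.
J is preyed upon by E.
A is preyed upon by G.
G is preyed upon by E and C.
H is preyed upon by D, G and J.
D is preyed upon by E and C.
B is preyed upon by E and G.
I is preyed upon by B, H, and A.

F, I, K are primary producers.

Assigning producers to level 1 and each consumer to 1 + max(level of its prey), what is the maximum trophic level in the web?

4

Producers (level 1): F, I, K.
F → H → D → E gives E level 4.
No species has a prey at level 4, so no species reaches level 5.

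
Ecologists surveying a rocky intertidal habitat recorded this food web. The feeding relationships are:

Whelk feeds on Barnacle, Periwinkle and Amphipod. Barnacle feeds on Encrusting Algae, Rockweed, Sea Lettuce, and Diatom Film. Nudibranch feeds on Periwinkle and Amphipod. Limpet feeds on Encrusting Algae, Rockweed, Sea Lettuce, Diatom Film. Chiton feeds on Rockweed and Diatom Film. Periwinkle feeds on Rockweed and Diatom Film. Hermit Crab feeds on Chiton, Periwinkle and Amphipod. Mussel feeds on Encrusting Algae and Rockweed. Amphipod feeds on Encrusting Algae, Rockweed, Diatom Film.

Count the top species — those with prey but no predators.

5

Top species (has prey, but nothing eats it): Limpet, Mussel, Nudibranch, Whelk, Hermit Crab.
Count: 5.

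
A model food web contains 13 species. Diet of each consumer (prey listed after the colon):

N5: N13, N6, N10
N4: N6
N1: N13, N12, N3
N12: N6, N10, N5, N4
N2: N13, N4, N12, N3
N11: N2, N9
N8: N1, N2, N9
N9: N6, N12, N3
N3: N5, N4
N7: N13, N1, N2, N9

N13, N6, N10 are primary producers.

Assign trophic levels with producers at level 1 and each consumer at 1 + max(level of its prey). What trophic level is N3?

N13 is a producer → level 1.
N5 eats N13 (level 1); other prey at levels: N6 1, N10 1 → level 2.
N3 eats N5 (level 2); other prey at levels: N4 2 → level 3.

Trophic level 3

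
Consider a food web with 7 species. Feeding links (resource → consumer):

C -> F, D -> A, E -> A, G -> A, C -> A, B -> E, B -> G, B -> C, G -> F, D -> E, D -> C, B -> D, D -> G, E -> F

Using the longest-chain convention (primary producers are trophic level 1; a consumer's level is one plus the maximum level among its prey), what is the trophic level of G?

B is a producer → level 1.
D eats B → level 2.
G eats D (level 2); other prey at levels: B 1 → level 3.

Trophic level 3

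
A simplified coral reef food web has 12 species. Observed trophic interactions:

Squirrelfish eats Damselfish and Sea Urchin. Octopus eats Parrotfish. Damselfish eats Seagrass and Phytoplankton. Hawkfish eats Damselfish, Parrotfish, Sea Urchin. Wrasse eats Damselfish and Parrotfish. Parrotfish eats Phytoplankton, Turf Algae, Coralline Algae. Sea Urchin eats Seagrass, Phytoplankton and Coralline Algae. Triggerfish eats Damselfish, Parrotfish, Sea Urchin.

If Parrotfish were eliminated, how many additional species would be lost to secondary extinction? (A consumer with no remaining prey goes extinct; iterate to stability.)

1

Remove Parrotfish.
Round 1: Octopus (all prey gone) → extinct.
No further losses. Total secondary extinctions: 1.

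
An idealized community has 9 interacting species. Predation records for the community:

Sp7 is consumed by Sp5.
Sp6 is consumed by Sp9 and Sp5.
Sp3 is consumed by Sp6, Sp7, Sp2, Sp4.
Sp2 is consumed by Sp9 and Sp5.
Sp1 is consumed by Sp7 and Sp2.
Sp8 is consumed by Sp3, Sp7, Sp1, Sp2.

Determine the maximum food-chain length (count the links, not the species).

One longest chain: Sp8 → Sp3 → Sp2 → Sp5.
It has 4 species and 3 links.

3 links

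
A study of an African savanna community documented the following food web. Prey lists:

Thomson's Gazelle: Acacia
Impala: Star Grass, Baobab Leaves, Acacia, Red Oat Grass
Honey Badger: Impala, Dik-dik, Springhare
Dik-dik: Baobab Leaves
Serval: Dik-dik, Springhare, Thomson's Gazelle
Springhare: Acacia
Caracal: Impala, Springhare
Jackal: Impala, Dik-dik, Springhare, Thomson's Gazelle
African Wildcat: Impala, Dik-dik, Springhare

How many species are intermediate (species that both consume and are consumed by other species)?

4

Intermediate species (has both prey and predators): Impala, Dik-dik, Springhare, Thomson's Gazelle.
Count: 4.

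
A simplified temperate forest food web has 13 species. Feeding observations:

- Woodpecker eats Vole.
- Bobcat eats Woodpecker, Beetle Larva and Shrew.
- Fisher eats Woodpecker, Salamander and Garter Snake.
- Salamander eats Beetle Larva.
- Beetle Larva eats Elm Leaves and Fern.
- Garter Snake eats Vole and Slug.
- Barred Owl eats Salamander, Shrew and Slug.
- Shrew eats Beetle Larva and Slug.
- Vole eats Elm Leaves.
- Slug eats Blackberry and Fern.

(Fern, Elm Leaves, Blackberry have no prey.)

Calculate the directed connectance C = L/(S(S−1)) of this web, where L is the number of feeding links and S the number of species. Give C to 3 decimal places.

C = 0.128

The web has S = 13 species and L = 20 feeding links.
C = L / (S(S−1)) = 20 / 156 = 0.1282 ≈ 0.128.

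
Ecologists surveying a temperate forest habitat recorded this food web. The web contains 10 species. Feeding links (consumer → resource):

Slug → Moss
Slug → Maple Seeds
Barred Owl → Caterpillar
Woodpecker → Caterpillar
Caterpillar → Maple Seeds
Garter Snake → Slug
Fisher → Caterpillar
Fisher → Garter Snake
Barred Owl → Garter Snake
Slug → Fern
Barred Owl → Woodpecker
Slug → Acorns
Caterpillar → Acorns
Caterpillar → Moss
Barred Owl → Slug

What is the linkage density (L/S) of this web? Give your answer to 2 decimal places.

There are L = 15 links among S = 10 species.
L/S = 15/10 = 1.5000 ≈ 1.50.

L/S = 1.50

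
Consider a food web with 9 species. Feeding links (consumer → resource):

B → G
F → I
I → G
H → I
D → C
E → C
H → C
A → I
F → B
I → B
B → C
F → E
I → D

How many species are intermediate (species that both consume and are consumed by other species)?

4

Intermediate species (has both prey and predators): E, D, B, I.
Count: 4.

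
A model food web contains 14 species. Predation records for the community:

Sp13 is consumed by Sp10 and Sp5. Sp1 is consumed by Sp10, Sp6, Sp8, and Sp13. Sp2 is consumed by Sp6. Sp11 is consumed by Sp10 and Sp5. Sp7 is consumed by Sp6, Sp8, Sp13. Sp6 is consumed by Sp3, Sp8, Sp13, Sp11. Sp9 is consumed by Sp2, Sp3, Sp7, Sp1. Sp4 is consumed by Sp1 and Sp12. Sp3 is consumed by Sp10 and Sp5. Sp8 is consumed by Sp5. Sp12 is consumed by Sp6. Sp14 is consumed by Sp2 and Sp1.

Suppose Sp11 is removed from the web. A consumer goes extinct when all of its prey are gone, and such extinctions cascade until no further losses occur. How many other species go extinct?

0

Remove Sp11.
Every predator of it retains at least one other prey: Sp5 still has Sp8, Sp13, Sp3; Sp10 still has Sp1, Sp13, Sp3.
No consumer loses all prey, so no secondary extinctions occur.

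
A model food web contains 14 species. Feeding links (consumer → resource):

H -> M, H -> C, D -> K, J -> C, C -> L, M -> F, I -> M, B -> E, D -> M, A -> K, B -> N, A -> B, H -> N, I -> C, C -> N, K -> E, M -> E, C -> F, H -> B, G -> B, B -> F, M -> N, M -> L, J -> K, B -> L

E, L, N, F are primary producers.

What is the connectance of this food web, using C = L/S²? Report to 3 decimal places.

C = 0.128

The web has S = 14 species and L = 25 feeding links.
C = L / S² = 25 / 196 = 0.1276 ≈ 0.128.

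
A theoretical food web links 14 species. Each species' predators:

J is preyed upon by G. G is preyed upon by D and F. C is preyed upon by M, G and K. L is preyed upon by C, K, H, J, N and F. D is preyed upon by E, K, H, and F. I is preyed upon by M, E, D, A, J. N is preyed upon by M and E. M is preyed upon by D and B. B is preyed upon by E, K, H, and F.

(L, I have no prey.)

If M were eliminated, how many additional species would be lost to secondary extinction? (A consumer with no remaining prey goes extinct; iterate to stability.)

Remove M.
Round 1: B (all prey gone) → extinct.
No further losses. Total secondary extinctions: 1.

1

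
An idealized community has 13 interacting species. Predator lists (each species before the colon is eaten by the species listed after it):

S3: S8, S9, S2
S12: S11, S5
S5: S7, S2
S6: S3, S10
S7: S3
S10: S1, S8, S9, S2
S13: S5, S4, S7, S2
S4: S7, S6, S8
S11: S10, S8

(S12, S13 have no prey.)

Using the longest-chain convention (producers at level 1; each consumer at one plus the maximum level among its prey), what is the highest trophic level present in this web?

Producers (level 1): S12, S13.
S13 → S4 → S6 → S10 → S1 gives S1 level 5.
No species has a prey at level 5, so no species reaches level 6.

5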